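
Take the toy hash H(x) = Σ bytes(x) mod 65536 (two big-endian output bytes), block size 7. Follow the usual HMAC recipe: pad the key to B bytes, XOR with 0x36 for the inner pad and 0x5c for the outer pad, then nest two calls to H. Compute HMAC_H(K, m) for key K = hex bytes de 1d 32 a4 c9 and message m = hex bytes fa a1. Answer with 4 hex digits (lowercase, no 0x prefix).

0429

Key hex bytes de 1d 32 a4 c9 is 5 bytes ≤ B = 7; zero-pad to 7 bytes: K' = de 1d 32 a4 c9 00 00.
K' ⊕ ipad = e8 2b 04 92 ff 36 36.  K' ⊕ opad = 82 41 6e f8 95 5c 5c.
Inner input = (K'⊕ipad) ∥ m = e8 2b 04 92 ff 36 36 ∥ fa a1.
Inner hash: sum = 232+43+4+146+255+54+54+250+161 = 1199 → 04 af.
Outer input = (K'⊕opad) ∥ inner = 82 41 6e f8 95 5c 5c ∥ 04 af.
Outer hash (tag): sum = 130+65+110+248+149+92+92+4+175 = 1065 → 04 29.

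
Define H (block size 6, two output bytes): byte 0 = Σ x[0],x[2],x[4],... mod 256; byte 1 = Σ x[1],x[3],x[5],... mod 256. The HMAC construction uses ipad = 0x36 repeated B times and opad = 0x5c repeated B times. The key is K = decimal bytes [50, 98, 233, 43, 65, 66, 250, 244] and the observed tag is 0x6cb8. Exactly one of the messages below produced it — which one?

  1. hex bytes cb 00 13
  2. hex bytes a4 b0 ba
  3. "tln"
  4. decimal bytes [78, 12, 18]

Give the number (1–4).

1

Key decimal bytes [50, 98, 233, 43, 65, 66, 250, 244] = 32 62 e9 2b 41 42 fa f4 is 8 bytes > B = 6, so hash it first: H(key) = 56 c3, then zero-pad to 6 bytes: K' = 56 c3 00 00 00 00.
K' ⊕ ipad = 60 f5 36 36 36 36; K' ⊕ opad = 0a 9f 5c 5c 5c 5c.
m1: inner = H(60 f5 36 36 36 36 cb 00 13) = aa 61; tag = H(0a 9f 5c 5c 5c 5c aa 61) = 6cb8 ← matches
m2: inner = H(60 f5 36 36 36 36 a4 b0 ba) = 2a 11; tag = H(0a 9f 5c 5c 5c 5c 2a 11) = ec68
m3: inner = H(60 f5 36 36 36 36 74 6c 6e) = ae cd; tag = H(0a 9f 5c 5c 5c 5c ae cd) = 7024
m4: inner = H(60 f5 36 36 36 36 4e 0c 12) = 2c 6d; tag = H(0a 9f 5c 5c 5c 5c 2c 6d) = eec4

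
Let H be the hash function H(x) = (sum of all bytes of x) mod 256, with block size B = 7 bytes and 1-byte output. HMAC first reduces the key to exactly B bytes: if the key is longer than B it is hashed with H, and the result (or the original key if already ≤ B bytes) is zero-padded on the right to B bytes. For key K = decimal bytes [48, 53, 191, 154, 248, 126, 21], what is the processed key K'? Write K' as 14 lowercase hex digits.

Key decimal bytes [48, 53, 191, 154, 248, 126, 21] = 30 35 bf 9a f8 7e 15 is exactly B = 7 bytes: K' = 30 35 bf 9a f8 7e 15.

3035bf9af87e15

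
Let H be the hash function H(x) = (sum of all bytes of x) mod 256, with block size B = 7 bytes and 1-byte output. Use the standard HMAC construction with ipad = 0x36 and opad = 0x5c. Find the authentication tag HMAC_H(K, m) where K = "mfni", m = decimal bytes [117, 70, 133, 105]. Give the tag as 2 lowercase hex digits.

Key "mfni" = 6d 66 6e 69 is 4 bytes ≤ B = 7; zero-pad to 7 bytes: K' = 6d 66 6e 69 00 00 00.
K' ⊕ ipad = 5b 50 58 5f 36 36 36.  K' ⊕ opad = 31 3a 32 35 5c 5c 5c.
Inner input = (K'⊕ipad) ∥ m = 5b 50 58 5f 36 36 36 ∥ 75 46 85 69.
Inner hash: sum = 91+80+88+95+54+54+54+117+70+133+105 = 941; mod 256 = 173 → ad.
Outer input = (K'⊕opad) ∥ inner = 31 3a 32 35 5c 5c 5c ∥ ad.
Outer hash (tag): sum = 49+58+50+53+92+92+92+173 = 659; mod 256 = 147 → 93.

93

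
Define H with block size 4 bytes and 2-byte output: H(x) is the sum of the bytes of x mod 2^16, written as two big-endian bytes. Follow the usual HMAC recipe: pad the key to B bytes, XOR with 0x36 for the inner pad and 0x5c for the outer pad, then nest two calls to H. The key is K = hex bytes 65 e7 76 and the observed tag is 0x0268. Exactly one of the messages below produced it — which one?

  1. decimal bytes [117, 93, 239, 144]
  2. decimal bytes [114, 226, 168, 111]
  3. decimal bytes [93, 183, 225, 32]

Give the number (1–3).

1

Key hex bytes 65 e7 76 is 3 bytes ≤ B = 4; zero-pad to 4 bytes: K' = 65 e7 76 00.
K' ⊕ ipad = 53 d1 40 36; K' ⊕ opad = 39 bb 2a 5c.
m1: inner = H(53 d1 40 36 75 5d ef 90) = 03 eb; tag = H(39 bb 2a 5c 03 eb) = 0268 ← matches
m2: inner = H(53 d1 40 36 72 e2 a8 6f) = 04 05; tag = H(39 bb 2a 5c 04 05) = 0183
m3: inner = H(53 d1 40 36 5d b7 e1 20) = 03 af; tag = H(39 bb 2a 5c 03 af) = 022c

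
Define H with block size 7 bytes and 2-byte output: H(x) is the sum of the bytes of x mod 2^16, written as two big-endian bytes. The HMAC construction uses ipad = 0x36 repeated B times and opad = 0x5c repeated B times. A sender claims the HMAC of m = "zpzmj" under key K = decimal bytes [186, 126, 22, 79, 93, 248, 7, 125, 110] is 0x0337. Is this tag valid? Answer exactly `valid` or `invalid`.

Key decimal bytes [186, 126, 22, 79, 93, 248, 7, 125, 110] = ba 7e 16 4f 5d f8 07 7d 6e is 9 bytes > B = 7, so hash it first: H(key) = 03 e4, then zero-pad to 7 bytes: K' = 03 e4 00 00 00 00 00.
K' ⊕ ipad = 35 d2 36 36 36 36 36; K' ⊕ opad = 5f b8 5c 5c 5c 5c 5c.
Inner hash: sum = 53+210+54+54+54+54+54+122+112+122+109+106 = 1104 → 04 50.
Outer hash (recomputed tag): sum = 95+184+92+92+92+92+92+4+80 = 823 → 03 37.
Recomputed tag = 0337; claimed = 0337 → match.

valid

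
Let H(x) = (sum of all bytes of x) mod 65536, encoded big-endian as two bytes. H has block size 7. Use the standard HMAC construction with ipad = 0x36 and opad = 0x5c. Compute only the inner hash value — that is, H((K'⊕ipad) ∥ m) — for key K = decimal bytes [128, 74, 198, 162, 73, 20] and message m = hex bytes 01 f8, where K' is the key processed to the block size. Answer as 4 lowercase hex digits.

0486

Key decimal bytes [128, 74, 198, 162, 73, 20] = 80 4a c6 a2 49 14 is 6 bytes ≤ B = 7; zero-pad to 7 bytes: K' = 80 4a c6 a2 49 14 00.
K' ⊕ ipad = b6 7c f0 94 7f 22 36.
Inner input = b6 7c f0 94 7f 22 36 ∥ 01 f8.
Inner hash: sum = 182+124+240+148+127+34+54+1+248 = 1158 → 04 86.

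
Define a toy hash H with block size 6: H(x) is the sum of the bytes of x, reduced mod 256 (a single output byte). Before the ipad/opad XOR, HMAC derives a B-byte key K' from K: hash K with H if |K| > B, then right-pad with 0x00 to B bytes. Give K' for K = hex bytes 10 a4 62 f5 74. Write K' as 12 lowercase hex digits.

Key hex bytes 10 a4 62 f5 74 is 5 bytes ≤ B = 6; zero-pad to 6 bytes: K' = 10 a4 62 f5 74 00.

10a462f57400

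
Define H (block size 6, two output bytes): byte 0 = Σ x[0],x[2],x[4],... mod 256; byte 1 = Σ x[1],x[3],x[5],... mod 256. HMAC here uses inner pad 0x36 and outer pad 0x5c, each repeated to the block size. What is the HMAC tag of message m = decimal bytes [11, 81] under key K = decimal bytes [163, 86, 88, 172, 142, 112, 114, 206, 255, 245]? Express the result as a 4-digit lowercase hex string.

a1e1

Key decimal bytes [163, 86, 88, 172, 142, 112, 114, 206, 255, 245] = a3 56 58 ac 8e 70 72 ce ff f5 is 10 bytes > B = 6, so hash it first: H(key) = fa 35, then zero-pad to 6 bytes: K' = fa 35 00 00 00 00.
K' ⊕ ipad = cc 03 36 36 36 36.  K' ⊕ opad = a6 69 5c 5c 5c 5c.
Inner input = (K'⊕ipad) ∥ m = cc 03 36 36 36 36 ∥ 0b 51.
Inner hash: even-index sum = 323 mod 256 = 67; odd-index sum = 192 mod 256 = 192 → 43 c0.
Outer input = (K'⊕opad) ∥ inner = a6 69 5c 5c 5c 5c ∥ 43 c0.
Outer hash (tag): even-index sum = 417 mod 256 = 161; odd-index sum = 481 mod 256 = 225 → a1 e1.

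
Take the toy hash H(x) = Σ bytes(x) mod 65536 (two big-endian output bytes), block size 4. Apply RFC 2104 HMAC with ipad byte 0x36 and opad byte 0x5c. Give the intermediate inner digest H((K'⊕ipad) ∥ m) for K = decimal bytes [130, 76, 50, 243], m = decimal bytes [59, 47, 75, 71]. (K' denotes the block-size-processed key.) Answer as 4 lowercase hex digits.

02f3

Key decimal bytes [130, 76, 50, 243] = 82 4c 32 f3 is exactly B = 4 bytes: K' = 82 4c 32 f3.
K' ⊕ ipad = b4 7a 04 c5.
Inner input = b4 7a 04 c5 ∥ 3b 2f 4b 47.
Inner hash: sum = 180+122+4+197+59+47+75+71 = 755 → 02 f3.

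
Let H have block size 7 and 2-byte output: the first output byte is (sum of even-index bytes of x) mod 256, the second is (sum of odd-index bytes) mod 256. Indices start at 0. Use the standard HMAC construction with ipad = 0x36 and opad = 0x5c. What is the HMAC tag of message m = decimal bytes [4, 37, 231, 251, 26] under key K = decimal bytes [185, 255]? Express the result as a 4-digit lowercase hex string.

Key decimal bytes [185, 255] = b9 ff is 2 bytes ≤ B = 7; zero-pad to 7 bytes: K' = b9 ff 00 00 00 00 00.
K' ⊕ ipad = 8f c9 36 36 36 36 36.  K' ⊕ opad = e5 a3 5c 5c 5c 5c 5c.
Inner input = (K'⊕ipad) ∥ m = 8f c9 36 36 36 36 36 ∥ 04 25 e7 fb 1a.
Inner hash: even-index sum = 593 mod 256 = 81; odd-index sum = 570 mod 256 = 58 → 51 3a.
Outer input = (K'⊕opad) ∥ inner = e5 a3 5c 5c 5c 5c 5c ∥ 51 3a.
Outer hash (tag): even-index sum = 563 mod 256 = 51; odd-index sum = 428 mod 256 = 172 → 33 ac.

33ac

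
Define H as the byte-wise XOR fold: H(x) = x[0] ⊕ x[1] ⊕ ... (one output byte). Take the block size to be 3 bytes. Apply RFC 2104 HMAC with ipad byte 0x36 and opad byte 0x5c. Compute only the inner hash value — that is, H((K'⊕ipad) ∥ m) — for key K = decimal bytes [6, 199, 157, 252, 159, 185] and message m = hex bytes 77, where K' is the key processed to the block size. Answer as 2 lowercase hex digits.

Key decimal bytes [6, 199, 157, 252, 159, 185] = 06 c7 9d fc 9f b9 is 6 bytes > B = 3, so hash it first: H(key) = 86, then zero-pad to 3 bytes: K' = 86 00 00.
K' ⊕ ipad = b0 36 36.
Inner input = b0 36 36 ∥ 77.
Inner hash: XOR b0⊕36⊕36⊕77 = c7.

c7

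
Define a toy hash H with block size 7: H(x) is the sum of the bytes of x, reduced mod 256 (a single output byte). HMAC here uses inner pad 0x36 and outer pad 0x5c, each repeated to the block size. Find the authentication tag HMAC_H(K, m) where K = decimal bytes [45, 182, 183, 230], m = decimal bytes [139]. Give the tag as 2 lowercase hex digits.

Key decimal bytes [45, 182, 183, 230] = 2d b6 b7 e6 is 4 bytes ≤ B = 7; zero-pad to 7 bytes: K' = 2d b6 b7 e6 00 00 00.
K' ⊕ ipad = 1b 80 81 d0 36 36 36.  K' ⊕ opad = 71 ea eb ba 5c 5c 5c.
Inner input = (K'⊕ipad) ∥ m = 1b 80 81 d0 36 36 36 ∥ 8b.
Inner hash: sum = 27+128+129+208+54+54+54+139 = 793; mod 256 = 25 → 19.
Outer input = (K'⊕opad) ∥ inner = 71 ea eb ba 5c 5c 5c ∥ 19.
Outer hash (tag): sum = 113+234+235+186+92+92+92+25 = 1069; mod 256 = 45 → 2d.

2d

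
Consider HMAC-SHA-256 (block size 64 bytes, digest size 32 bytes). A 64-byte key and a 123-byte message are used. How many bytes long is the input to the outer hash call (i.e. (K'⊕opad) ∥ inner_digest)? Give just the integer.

Key is 64 ≤ 64 bytes, zero-padded: |K'| = 64.
Outer input = (K'⊕opad) ∥ H(inner) → 64 + 32 = 96 bytes.

96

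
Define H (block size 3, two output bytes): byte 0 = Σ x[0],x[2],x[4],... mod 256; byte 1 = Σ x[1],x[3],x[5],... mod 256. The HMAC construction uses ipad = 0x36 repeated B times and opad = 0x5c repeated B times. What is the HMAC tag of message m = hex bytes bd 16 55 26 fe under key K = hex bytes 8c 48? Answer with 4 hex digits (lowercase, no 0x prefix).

ba40

Key hex bytes 8c 48 is 2 bytes ≤ B = 3; zero-pad to 3 bytes: K' = 8c 48 00.
K' ⊕ ipad = ba 7e 36.  K' ⊕ opad = d0 14 5c.
Inner input = (K'⊕ipad) ∥ m = ba 7e 36 ∥ bd 16 55 26 fe.
Inner hash: even-index sum = 300 mod 256 = 44; odd-index sum = 654 mod 256 = 142 → 2c 8e.
Outer input = (K'⊕opad) ∥ inner = d0 14 5c ∥ 2c 8e.
Outer hash (tag): even-index sum = 442 mod 256 = 186; odd-index sum = 64 mod 256 = 64 → ba 40.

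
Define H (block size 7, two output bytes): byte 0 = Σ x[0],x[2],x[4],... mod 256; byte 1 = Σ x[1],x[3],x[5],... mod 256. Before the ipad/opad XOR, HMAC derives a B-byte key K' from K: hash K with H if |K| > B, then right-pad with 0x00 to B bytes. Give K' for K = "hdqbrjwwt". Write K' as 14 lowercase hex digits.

|K| = 9 > B = 7, so first hash the key.
H(K): even-index sum = 566 mod 256 = 54; odd-index sum = 423 mod 256 = 167 → 36 a7.
Zero-pad H(K) = 36 a7 to 7 bytes: K' = 36 a7 00 00 00 00 00.

36a70000000000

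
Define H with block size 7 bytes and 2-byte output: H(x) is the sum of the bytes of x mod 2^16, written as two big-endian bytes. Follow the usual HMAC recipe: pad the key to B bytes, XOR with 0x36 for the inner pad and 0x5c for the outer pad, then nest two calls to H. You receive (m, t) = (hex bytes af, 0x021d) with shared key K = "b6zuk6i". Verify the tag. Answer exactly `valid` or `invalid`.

valid

Key "b6zuk6i" = 62 36 7a 75 6b 36 69 is exactly B = 7 bytes: K' = 62 36 7a 75 6b 36 69.
K' ⊕ ipad = 54 00 4c 43 5d 00 5f; K' ⊕ opad = 3e 6a 26 29 37 6a 35.
Inner hash: sum = 84+0+76+67+93+0+95+175 = 590 → 02 4e.
Outer hash (recomputed tag): sum = 62+106+38+41+55+106+53+2+78 = 541 → 02 1d.
Recomputed tag = 021d; claimed = 021d → match.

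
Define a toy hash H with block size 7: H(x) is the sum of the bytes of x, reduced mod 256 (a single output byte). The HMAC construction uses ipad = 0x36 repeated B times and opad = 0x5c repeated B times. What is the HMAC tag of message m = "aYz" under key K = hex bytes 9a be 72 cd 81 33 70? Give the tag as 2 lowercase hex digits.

Key hex bytes 9a be 72 cd 81 33 70 is exactly B = 7 bytes: K' = 9a be 72 cd 81 33 70.
K' ⊕ ipad = ac 88 44 fb b7 05 46.  K' ⊕ opad = c6 e2 2e 91 dd 6f 2c.
Inner input = (K'⊕ipad) ∥ m = ac 88 44 fb b7 05 46 ∥ 61 59 7a.
Inner hash: sum = 172+136+68+251+183+5+70+97+89+122 = 1193; mod 256 = 169 → a9.
Outer input = (K'⊕opad) ∥ inner = c6 e2 2e 91 dd 6f 2c ∥ a9.
Outer hash (tag): sum = 198+226+46+145+221+111+44+169 = 1160; mod 256 = 136 → 88.

88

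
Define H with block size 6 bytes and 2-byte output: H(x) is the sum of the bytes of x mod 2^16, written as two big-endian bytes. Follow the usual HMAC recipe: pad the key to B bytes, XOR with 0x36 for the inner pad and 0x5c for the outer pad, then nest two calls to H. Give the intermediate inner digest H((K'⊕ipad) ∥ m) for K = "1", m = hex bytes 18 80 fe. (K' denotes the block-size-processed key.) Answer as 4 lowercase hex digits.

02ab

Key "1" = 31 is 1 byte ≤ B = 6; zero-pad to 6 bytes: K' = 31 00 00 00 00 00.
K' ⊕ ipad = 07 36 36 36 36 36.
Inner input = 07 36 36 36 36 36 ∥ 18 80 fe.
Inner hash: sum = 7+54+54+54+54+54+24+128+254 = 683 → 02 ab.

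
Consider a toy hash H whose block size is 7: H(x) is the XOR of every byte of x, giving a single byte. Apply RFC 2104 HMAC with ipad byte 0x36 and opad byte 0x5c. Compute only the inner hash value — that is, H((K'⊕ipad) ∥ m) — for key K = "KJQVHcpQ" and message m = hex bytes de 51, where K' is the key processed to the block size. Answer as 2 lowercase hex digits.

b5

Key "KJQVHcpQ" = 4b 4a 51 56 48 63 70 51 is 8 bytes > B = 7, so hash it first: H(key) = 0c, then zero-pad to 7 bytes: K' = 0c 00 00 00 00 00 00.
K' ⊕ ipad = 3a 36 36 36 36 36 36.
Inner input = 3a 36 36 36 36 36 36 ∥ de 51.
Inner hash: XOR 3a⊕36⊕36⊕36⊕36⊕36⊕36⊕de⊕51 = b5.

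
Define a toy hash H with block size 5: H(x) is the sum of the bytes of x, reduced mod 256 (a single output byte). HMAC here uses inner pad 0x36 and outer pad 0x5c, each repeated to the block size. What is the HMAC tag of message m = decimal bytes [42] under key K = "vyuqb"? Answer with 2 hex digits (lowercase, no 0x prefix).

Key "vyuqb" = 76 79 75 71 62 is exactly B = 5 bytes: K' = 76 79 75 71 62.
K' ⊕ ipad = 40 4f 43 47 54.  K' ⊕ opad = 2a 25 29 2d 3e.
Inner input = (K'⊕ipad) ∥ m = 40 4f 43 47 54 ∥ 2a.
Inner hash: sum = 64+79+67+71+84+42 = 407; mod 256 = 151 → 97.
Outer input = (K'⊕opad) ∥ inner = 2a 25 29 2d 3e ∥ 97.
Outer hash (tag): sum = 42+37+41+45+62+151 = 378; mod 256 = 122 → 7a.

7a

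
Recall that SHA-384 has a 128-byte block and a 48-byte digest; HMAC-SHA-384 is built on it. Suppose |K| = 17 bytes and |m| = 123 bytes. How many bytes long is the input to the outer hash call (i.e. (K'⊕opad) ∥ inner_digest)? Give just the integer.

176

Key is 17 ≤ 128 bytes, zero-padded: |K'| = 128.
Outer input = (K'⊕opad) ∥ H(inner) → 128 + 48 = 176 bytes.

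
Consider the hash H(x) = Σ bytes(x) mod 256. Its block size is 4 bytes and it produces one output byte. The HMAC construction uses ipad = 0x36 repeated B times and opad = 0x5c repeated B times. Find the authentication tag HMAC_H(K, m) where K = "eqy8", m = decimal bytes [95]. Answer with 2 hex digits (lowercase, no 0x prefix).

45

Key "eqy8" = 65 71 79 38 is exactly B = 4 bytes: K' = 65 71 79 38.
K' ⊕ ipad = 53 47 4f 0e.  K' ⊕ opad = 39 2d 25 64.
Inner input = (K'⊕ipad) ∥ m = 53 47 4f 0e ∥ 5f.
Inner hash: sum = 83+71+79+14+95 = 342; mod 256 = 86 → 56.
Outer input = (K'⊕opad) ∥ inner = 39 2d 25 64 ∥ 56.
Outer hash (tag): sum = 57+45+37+100+86 = 325; mod 256 = 69 → 45.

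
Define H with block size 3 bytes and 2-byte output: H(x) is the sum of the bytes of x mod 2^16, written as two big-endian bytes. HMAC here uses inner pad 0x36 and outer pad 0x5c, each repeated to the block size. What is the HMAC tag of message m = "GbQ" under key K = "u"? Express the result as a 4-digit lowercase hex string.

Key "u" = 75 is 1 byte ≤ B = 3; zero-pad to 3 bytes: K' = 75 00 00.
K' ⊕ ipad = 43 36 36.  K' ⊕ opad = 29 5c 5c.
Inner input = (K'⊕ipad) ∥ m = 43 36 36 ∥ 47 62 51.
Inner hash: sum = 67+54+54+71+98+81 = 425 → 01 a9.
Outer input = (K'⊕opad) ∥ inner = 29 5c 5c ∥ 01 a9.
Outer hash (tag): sum = 41+92+92+1+169 = 395 → 01 8b.

018b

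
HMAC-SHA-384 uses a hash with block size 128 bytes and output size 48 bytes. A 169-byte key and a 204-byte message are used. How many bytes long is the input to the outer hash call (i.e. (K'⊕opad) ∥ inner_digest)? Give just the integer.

Key is 169 > 128 bytes, so it is hashed to 48 bytes then zero-padded to 128: |K'| = 128.
Outer input = (K'⊕opad) ∥ H(inner) → 128 + 48 = 176 bytes.

176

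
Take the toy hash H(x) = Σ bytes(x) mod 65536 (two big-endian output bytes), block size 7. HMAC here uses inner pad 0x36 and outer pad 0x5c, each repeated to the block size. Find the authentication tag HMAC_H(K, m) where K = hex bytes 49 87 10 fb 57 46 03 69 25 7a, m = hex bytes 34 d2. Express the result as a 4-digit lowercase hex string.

040a

Key hex bytes 49 87 10 fb 57 46 03 69 25 7a is 10 bytes > B = 7, so hash it first: H(key) = 03 83, then zero-pad to 7 bytes: K' = 03 83 00 00 00 00 00.
K' ⊕ ipad = 35 b5 36 36 36 36 36.  K' ⊕ opad = 5f df 5c 5c 5c 5c 5c.
Inner input = (K'⊕ipad) ∥ m = 35 b5 36 36 36 36 36 ∥ 34 d2.
Inner hash: sum = 53+181+54+54+54+54+54+52+210 = 766 → 02 fe.
Outer input = (K'⊕opad) ∥ inner = 5f df 5c 5c 5c 5c 5c ∥ 02 fe.
Outer hash (tag): sum = 95+223+92+92+92+92+92+2+254 = 1034 → 04 0a.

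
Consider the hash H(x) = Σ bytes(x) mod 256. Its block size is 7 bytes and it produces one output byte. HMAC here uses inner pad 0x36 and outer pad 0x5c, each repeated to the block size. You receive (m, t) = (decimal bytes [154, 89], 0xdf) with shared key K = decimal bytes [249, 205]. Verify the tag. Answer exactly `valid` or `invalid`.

Key decimal bytes [249, 205] = f9 cd is 2 bytes ≤ B = 7; zero-pad to 7 bytes: K' = f9 cd 00 00 00 00 00.
K' ⊕ ipad = cf fb 36 36 36 36 36; K' ⊕ opad = a5 91 5c 5c 5c 5c 5c.
Inner hash: sum = 207+251+54+54+54+54+54+154+89 = 971; mod 256 = 203 → cb.
Outer hash (recomputed tag): sum = 165+145+92+92+92+92+92+203 = 973; mod 256 = 205 → cd.
Recomputed tag = cd; claimed = df → mismatch.

invalid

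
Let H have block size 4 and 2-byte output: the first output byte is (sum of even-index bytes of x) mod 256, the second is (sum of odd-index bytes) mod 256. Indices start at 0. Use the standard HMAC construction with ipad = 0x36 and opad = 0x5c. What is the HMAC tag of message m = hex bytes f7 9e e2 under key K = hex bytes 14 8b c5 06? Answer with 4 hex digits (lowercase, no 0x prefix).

Key hex bytes 14 8b c5 06 is exactly B = 4 bytes: K' = 14 8b c5 06.
K' ⊕ ipad = 22 bd f3 30.  K' ⊕ opad = 48 d7 99 5a.
Inner input = (K'⊕ipad) ∥ m = 22 bd f3 30 ∥ f7 9e e2.
Inner hash: even-index sum = 750 mod 256 = 238; odd-index sum = 395 mod 256 = 139 → ee 8b.
Outer input = (K'⊕opad) ∥ inner = 48 d7 99 5a ∥ ee 8b.
Outer hash (tag): even-index sum = 463 mod 256 = 207; odd-index sum = 444 mod 256 = 188 → cf bc.

cfbc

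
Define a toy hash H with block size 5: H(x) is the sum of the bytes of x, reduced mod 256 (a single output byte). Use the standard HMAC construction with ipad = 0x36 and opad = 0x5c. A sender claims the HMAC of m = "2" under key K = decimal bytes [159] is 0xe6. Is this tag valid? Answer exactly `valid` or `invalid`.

valid

Key decimal bytes [159] = 9f is 1 byte ≤ B = 5; zero-pad to 5 bytes: K' = 9f 00 00 00 00.
K' ⊕ ipad = a9 36 36 36 36; K' ⊕ opad = c3 5c 5c 5c 5c.
Inner hash: sum = 169+54+54+54+54+50 = 435; mod 256 = 179 → b3.
Outer hash (recomputed tag): sum = 195+92+92+92+92+179 = 742; mod 256 = 230 → e6.
Recomputed tag = e6; claimed = e6 → match.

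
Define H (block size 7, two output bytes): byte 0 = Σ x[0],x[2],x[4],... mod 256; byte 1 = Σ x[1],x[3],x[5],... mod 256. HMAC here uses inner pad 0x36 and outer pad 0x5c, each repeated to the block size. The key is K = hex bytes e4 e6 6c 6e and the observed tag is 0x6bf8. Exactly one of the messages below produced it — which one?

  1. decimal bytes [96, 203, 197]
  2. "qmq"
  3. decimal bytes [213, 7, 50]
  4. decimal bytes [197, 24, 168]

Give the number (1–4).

4

Key hex bytes e4 e6 6c 6e is 4 bytes ≤ B = 7; zero-pad to 7 bytes: K' = e4 e6 6c 6e 00 00 00.
K' ⊕ ipad = d2 d0 5a 58 36 36 36; K' ⊕ opad = b8 ba 30 32 5c 5c 5c.
m1: inner = H(d2 d0 5a 58 36 36 36 60 cb c5) = 63 83; tag = H(b8 ba 30 32 5c 5c 5c 63 83) = 23ab
m2: inner = H(d2 d0 5a 58 36 36 36 71 6d 71) = 05 40; tag = H(b8 ba 30 32 5c 5c 5c 05 40) = e04d
m3: inner = H(d2 d0 5a 58 36 36 36 d5 07 32) = 9f 65; tag = H(b8 ba 30 32 5c 5c 5c 9f 65) = 05e7
m4: inner = H(d2 d0 5a 58 36 36 36 c5 18 a8) = b0 cb; tag = H(b8 ba 30 32 5c 5c 5c b0 cb) = 6bf8 ← matches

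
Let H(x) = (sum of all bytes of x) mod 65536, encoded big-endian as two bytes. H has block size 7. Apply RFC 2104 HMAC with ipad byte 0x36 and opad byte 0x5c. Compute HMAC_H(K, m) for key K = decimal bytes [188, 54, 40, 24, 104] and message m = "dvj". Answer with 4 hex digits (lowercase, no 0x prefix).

03d4

Key decimal bytes [188, 54, 40, 24, 104] = bc 36 28 18 68 is 5 bytes ≤ B = 7; zero-pad to 7 bytes: K' = bc 36 28 18 68 00 00.
K' ⊕ ipad = 8a 00 1e 2e 5e 36 36.  K' ⊕ opad = e0 6a 74 44 34 5c 5c.
Inner input = (K'⊕ipad) ∥ m = 8a 00 1e 2e 5e 36 36 ∥ 64 76 6a.
Inner hash: sum = 138+0+30+46+94+54+54+100+118+106 = 740 → 02 e4.
Outer input = (K'⊕opad) ∥ inner = e0 6a 74 44 34 5c 5c ∥ 02 e4.
Outer hash (tag): sum = 224+106+116+68+52+92+92+2+228 = 980 → 03 d4.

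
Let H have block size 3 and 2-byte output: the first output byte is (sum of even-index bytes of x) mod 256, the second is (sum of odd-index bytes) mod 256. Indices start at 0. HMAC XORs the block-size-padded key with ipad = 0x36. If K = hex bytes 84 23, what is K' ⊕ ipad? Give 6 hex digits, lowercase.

b21536

Key hex bytes 84 23 is 2 bytes ≤ B = 3; zero-pad to 3 bytes: K' = 84 23 00.
XOR each byte with 0x36: 84⊕36=b2, 23⊕36=15, 00⊕36=36.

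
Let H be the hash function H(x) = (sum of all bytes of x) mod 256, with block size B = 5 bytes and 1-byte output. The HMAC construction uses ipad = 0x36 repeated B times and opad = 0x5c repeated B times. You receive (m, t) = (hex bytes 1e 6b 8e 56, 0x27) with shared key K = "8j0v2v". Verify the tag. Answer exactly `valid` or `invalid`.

valid

Key "8j0v2v" = 38 6a 30 76 32 76 is 6 bytes > B = 5, so hash it first: H(key) = f0, then zero-pad to 5 bytes: K' = f0 00 00 00 00.
K' ⊕ ipad = c6 36 36 36 36; K' ⊕ opad = ac 5c 5c 5c 5c.
Inner hash: sum = 198+54+54+54+54+30+107+142+86 = 779; mod 256 = 11 → 0b.
Outer hash (recomputed tag): sum = 172+92+92+92+92+11 = 551; mod 256 = 39 → 27.
Recomputed tag = 27; claimed = 27 → match.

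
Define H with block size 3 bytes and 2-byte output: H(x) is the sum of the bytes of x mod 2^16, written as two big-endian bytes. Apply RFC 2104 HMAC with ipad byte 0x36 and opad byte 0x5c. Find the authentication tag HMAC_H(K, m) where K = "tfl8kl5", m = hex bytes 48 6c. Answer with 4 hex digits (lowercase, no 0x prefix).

Key "tfl8kl5" = 74 66 6c 38 6b 6c 35 is 7 bytes > B = 3, so hash it first: H(key) = 02 8a, then zero-pad to 3 bytes: K' = 02 8a 00.
K' ⊕ ipad = 34 bc 36.  K' ⊕ opad = 5e d6 5c.
Inner input = (K'⊕ipad) ∥ m = 34 bc 36 ∥ 48 6c.
Inner hash: sum = 52+188+54+72+108 = 474 → 01 da.
Outer input = (K'⊕opad) ∥ inner = 5e d6 5c ∥ 01 da.
Outer hash (tag): sum = 94+214+92+1+218 = 619 → 02 6b.

026b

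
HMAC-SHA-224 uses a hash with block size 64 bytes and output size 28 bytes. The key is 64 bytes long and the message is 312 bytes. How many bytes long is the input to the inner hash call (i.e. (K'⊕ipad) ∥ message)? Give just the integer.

376

Key is 64 ≤ 64 bytes, zero-padded: |K'| = 64.
Inner input = (K'⊕ipad) ∥ m → 64 + 312 = 376 bytes.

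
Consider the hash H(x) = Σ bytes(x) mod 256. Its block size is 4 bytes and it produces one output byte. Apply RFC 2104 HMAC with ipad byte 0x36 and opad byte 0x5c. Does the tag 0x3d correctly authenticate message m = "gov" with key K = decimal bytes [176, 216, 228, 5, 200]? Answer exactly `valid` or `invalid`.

Key decimal bytes [176, 216, 228, 5, 200] = b0 d8 e4 05 c8 is 5 bytes > B = 4, so hash it first: H(key) = 39, then zero-pad to 4 bytes: K' = 39 00 00 00.
K' ⊕ ipad = 0f 36 36 36; K' ⊕ opad = 65 5c 5c 5c.
Inner hash: sum = 15+54+54+54+103+111+118 = 509; mod 256 = 253 → fd.
Outer hash (recomputed tag): sum = 101+92+92+92+253 = 630; mod 256 = 118 → 76.
Recomputed tag = 76; claimed = 3d → mismatch.

invalid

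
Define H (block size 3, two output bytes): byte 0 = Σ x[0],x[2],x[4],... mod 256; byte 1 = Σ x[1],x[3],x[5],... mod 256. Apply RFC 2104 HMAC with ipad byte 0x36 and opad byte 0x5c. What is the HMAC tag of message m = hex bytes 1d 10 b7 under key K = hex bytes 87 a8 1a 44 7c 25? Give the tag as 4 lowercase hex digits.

Key hex bytes 87 a8 1a 44 7c 25 is 6 bytes > B = 3, so hash it first: H(key) = 1d 11, then zero-pad to 3 bytes: K' = 1d 11 00.
K' ⊕ ipad = 2b 27 36.  K' ⊕ opad = 41 4d 5c.
Inner input = (K'⊕ipad) ∥ m = 2b 27 36 ∥ 1d 10 b7.
Inner hash: even-index sum = 113 mod 256 = 113; odd-index sum = 251 mod 256 = 251 → 71 fb.
Outer input = (K'⊕opad) ∥ inner = 41 4d 5c ∥ 71 fb.
Outer hash (tag): even-index sum = 408 mod 256 = 152; odd-index sum = 190 mod 256 = 190 → 98 be.

98be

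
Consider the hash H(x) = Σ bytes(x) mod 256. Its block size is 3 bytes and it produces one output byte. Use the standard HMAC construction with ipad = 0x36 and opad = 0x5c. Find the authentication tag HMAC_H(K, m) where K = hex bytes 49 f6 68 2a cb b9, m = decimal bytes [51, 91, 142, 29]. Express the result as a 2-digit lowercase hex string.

c9

Key hex bytes 49 f6 68 2a cb b9 is 6 bytes > B = 3, so hash it first: H(key) = 55, then zero-pad to 3 bytes: K' = 55 00 00.
K' ⊕ ipad = 63 36 36.  K' ⊕ opad = 09 5c 5c.
Inner input = (K'⊕ipad) ∥ m = 63 36 36 ∥ 33 5b 8e 1d.
Inner hash: sum = 99+54+54+51+91+142+29 = 520; mod 256 = 8 → 08.
Outer input = (K'⊕opad) ∥ inner = 09 5c 5c ∥ 08.
Outer hash (tag): sum = 9+92+92+8 = 201 → c9.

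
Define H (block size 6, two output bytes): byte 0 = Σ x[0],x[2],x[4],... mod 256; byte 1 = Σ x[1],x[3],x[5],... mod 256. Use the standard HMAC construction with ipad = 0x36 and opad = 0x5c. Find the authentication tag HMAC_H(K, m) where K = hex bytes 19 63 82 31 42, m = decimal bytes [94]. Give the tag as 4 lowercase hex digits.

f69a

Key hex bytes 19 63 82 31 42 is 5 bytes ≤ B = 6; zero-pad to 6 bytes: K' = 19 63 82 31 42 00.
K' ⊕ ipad = 2f 55 b4 07 74 36.  K' ⊕ opad = 45 3f de 6d 1e 5c.
Inner input = (K'⊕ipad) ∥ m = 2f 55 b4 07 74 36 ∥ 5e.
Inner hash: even-index sum = 437 mod 256 = 181; odd-index sum = 146 mod 256 = 146 → b5 92.
Outer input = (K'⊕opad) ∥ inner = 45 3f de 6d 1e 5c ∥ b5 92.
Outer hash (tag): even-index sum = 502 mod 256 = 246; odd-index sum = 410 mod 256 = 154 → f6 9a.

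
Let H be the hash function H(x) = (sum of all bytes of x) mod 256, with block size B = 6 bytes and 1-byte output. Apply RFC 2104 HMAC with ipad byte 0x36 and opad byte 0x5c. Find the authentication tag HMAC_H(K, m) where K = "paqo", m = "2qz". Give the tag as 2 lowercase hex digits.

Key "paqo" = 70 61 71 6f is 4 bytes ≤ B = 6; zero-pad to 6 bytes: K' = 70 61 71 6f 00 00.
K' ⊕ ipad = 46 57 47 59 36 36.  K' ⊕ opad = 2c 3d 2d 33 5c 5c.
Inner input = (K'⊕ipad) ∥ m = 46 57 47 59 36 36 ∥ 32 71 7a.
Inner hash: sum = 70+87+71+89+54+54+50+113+122 = 710; mod 256 = 198 → c6.
Outer input = (K'⊕opad) ∥ inner = 2c 3d 2d 33 5c 5c ∥ c6.
Outer hash (tag): sum = 44+61+45+51+92+92+198 = 583; mod 256 = 71 → 47.

47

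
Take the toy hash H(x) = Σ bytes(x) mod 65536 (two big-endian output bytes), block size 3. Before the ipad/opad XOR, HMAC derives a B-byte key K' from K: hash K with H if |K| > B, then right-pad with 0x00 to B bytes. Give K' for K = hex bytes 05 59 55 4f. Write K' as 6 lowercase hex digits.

010200

|K| = 4 > B = 3, so first hash the key.
H(K): sum = 5+89+85+79 = 258 → 01 02.
Zero-pad H(K) = 01 02 to 3 bytes: K' = 01 02 00.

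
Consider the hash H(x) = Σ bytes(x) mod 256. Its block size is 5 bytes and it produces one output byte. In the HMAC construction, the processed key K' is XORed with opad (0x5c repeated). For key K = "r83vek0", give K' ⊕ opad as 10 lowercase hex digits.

Key "r83vek0" = 72 38 33 76 65 6b 30 is 7 bytes > B = 5, so hash it first: H(key) = 53, then zero-pad to 5 bytes: K' = 53 00 00 00 00.
XOR each byte with 0x5c: 53⊕5c=0f, 00⊕5c=5c, 00⊕5c=5c, 00⊕5c=5c, 00⊕5c=5c.

0f5c5c5c5c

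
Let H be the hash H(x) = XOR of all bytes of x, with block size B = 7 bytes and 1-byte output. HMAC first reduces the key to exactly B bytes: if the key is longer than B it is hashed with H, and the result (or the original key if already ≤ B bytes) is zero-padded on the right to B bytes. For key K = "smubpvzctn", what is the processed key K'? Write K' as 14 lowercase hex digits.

|K| = 10 > B = 7, so first hash the key.
H(K): XOR 73⊕6d⊕75⊕62⊕70⊕76⊕7a⊕63⊕74⊕6e = 0c.
Zero-pad H(K) = 0c to 7 bytes: K' = 0c 00 00 00 00 00 00.

0c000000000000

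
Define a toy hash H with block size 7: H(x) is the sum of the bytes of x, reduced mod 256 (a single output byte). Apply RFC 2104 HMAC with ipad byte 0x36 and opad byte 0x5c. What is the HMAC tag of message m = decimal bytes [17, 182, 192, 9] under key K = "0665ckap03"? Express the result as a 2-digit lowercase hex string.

70

Key "0665ckap03" = 30 36 36 35 63 6b 61 70 30 33 is 10 bytes > B = 7, so hash it first: H(key) = d3, then zero-pad to 7 bytes: K' = d3 00 00 00 00 00 00.
K' ⊕ ipad = e5 36 36 36 36 36 36.  K' ⊕ opad = 8f 5c 5c 5c 5c 5c 5c.
Inner input = (K'⊕ipad) ∥ m = e5 36 36 36 36 36 36 ∥ 11 b6 c0 09.
Inner hash: sum = 229+54+54+54+54+54+54+17+182+192+9 = 953; mod 256 = 185 → b9.
Outer input = (K'⊕opad) ∥ inner = 8f 5c 5c 5c 5c 5c 5c ∥ b9.
Outer hash (tag): sum = 143+92+92+92+92+92+92+185 = 880; mod 256 = 112 → 70.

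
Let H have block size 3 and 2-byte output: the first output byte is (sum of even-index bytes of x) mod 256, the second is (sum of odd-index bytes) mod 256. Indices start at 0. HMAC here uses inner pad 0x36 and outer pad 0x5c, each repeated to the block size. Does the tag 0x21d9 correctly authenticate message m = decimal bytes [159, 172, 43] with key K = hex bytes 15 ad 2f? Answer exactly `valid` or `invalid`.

Key hex bytes 15 ad 2f is exactly B = 3 bytes: K' = 15 ad 2f.
K' ⊕ ipad = 23 9b 19; K' ⊕ opad = 49 f1 73.
Inner hash: even-index sum = 232 mod 256 = 232; odd-index sum = 357 mod 256 = 101 → e8 65.
Outer hash (recomputed tag): even-index sum = 289 mod 256 = 33; odd-index sum = 473 mod 256 = 217 → 21 d9.
Recomputed tag = 21d9; claimed = 21d9 → match.

valid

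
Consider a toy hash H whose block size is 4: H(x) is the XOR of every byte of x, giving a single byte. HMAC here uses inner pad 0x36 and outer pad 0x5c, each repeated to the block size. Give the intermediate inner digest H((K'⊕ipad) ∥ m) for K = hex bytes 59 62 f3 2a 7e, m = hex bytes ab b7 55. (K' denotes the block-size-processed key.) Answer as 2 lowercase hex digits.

Key hex bytes 59 62 f3 2a 7e is 5 bytes > B = 4, so hash it first: H(key) = 9c, then zero-pad to 4 bytes: K' = 9c 00 00 00.
K' ⊕ ipad = aa 36 36 36.
Inner input = aa 36 36 36 ∥ ab b7 55.
Inner hash: XOR aa⊕36⊕36⊕36⊕ab⊕b7⊕55 = d5.

d5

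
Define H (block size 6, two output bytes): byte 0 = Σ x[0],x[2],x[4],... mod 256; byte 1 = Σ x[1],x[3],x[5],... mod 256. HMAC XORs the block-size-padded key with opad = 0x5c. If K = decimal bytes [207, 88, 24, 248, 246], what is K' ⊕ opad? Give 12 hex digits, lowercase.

Key decimal bytes [207, 88, 24, 248, 246] = cf 58 18 f8 f6 is 5 bytes ≤ B = 6; zero-pad to 6 bytes: K' = cf 58 18 f8 f6 00.
XOR each byte with 0x5c: cf⊕5c=93, 58⊕5c=04, 18⊕5c=44, f8⊕5c=a4, f6⊕5c=aa, 00⊕5c=5c.

930444a4aa5c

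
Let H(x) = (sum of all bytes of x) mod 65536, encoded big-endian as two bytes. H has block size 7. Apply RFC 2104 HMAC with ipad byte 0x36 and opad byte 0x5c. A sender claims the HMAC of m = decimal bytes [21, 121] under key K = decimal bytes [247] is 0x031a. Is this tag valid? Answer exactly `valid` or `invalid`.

Key decimal bytes [247] = f7 is 1 byte ≤ B = 7; zero-pad to 7 bytes: K' = f7 00 00 00 00 00 00.
K' ⊕ ipad = c1 36 36 36 36 36 36; K' ⊕ opad = ab 5c 5c 5c 5c 5c 5c.
Inner hash: sum = 193+54+54+54+54+54+54+21+121 = 659 → 02 93.
Outer hash (recomputed tag): sum = 171+92+92+92+92+92+92+2+147 = 872 → 03 68.
Recomputed tag = 0368; claimed = 031a → mismatch.

invalid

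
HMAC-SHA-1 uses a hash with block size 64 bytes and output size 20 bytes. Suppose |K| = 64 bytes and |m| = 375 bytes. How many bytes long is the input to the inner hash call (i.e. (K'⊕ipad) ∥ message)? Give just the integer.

Key is 64 ≤ 64 bytes, zero-padded: |K'| = 64.
Inner input = (K'⊕ipad) ∥ m → 64 + 375 = 439 bytes.

439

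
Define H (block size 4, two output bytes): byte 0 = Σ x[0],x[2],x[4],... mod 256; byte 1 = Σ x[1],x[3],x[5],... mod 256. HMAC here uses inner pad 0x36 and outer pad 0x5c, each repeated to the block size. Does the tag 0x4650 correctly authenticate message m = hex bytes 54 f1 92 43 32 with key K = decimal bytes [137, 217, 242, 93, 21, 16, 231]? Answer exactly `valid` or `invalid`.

Key decimal bytes [137, 217, 242, 93, 21, 16, 231] = 89 d9 f2 5d 15 10 e7 is 7 bytes > B = 4, so hash it first: H(key) = 77 46, then zero-pad to 4 bytes: K' = 77 46 00 00.
K' ⊕ ipad = 41 70 36 36; K' ⊕ opad = 2b 1a 5c 5c.
Inner hash: even-index sum = 399 mod 256 = 143; odd-index sum = 474 mod 256 = 218 → 8f da.
Outer hash (recomputed tag): even-index sum = 278 mod 256 = 22; odd-index sum = 336 mod 256 = 80 → 16 50.
Recomputed tag = 1650; claimed = 4650 → mismatch.

invalid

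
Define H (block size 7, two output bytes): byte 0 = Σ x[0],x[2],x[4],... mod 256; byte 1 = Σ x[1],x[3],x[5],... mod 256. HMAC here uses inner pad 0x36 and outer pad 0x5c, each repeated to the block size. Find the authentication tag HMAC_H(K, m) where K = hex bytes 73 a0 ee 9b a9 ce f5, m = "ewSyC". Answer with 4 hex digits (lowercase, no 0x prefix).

b5c4

Key hex bytes 73 a0 ee 9b a9 ce f5 is exactly B = 7 bytes: K' = 73 a0 ee 9b a9 ce f5.
K' ⊕ ipad = 45 96 d8 ad 9f f8 c3.  K' ⊕ opad = 2f fc b2 c7 f5 92 a9.
Inner input = (K'⊕ipad) ∥ m = 45 96 d8 ad 9f f8 c3 ∥ 65 77 53 79 43.
Inner hash: even-index sum = 879 mod 256 = 111; odd-index sum = 822 mod 256 = 54 → 6f 36.
Outer input = (K'⊕opad) ∥ inner = 2f fc b2 c7 f5 92 a9 ∥ 6f 36.
Outer hash (tag): even-index sum = 693 mod 256 = 181; odd-index sum = 708 mod 256 = 196 → b5 c4.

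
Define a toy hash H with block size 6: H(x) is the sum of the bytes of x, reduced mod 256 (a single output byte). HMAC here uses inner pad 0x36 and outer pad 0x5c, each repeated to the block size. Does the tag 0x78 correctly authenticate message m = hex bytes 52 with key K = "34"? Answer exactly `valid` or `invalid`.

valid

Key "34" = 33 34 is 2 bytes ≤ B = 6; zero-pad to 6 bytes: K' = 33 34 00 00 00 00.
K' ⊕ ipad = 05 02 36 36 36 36; K' ⊕ opad = 6f 68 5c 5c 5c 5c.
Inner hash: sum = 5+2+54+54+54+54+82 = 305; mod 256 = 49 → 31.
Outer hash (recomputed tag): sum = 111+104+92+92+92+92+49 = 632; mod 256 = 120 → 78.
Recomputed tag = 78; claimed = 78 → match.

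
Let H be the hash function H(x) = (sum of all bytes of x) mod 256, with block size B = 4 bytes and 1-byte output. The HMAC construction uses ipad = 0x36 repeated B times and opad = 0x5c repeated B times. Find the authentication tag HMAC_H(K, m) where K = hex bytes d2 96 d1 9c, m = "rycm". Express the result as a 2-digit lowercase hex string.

75

Key hex bytes d2 96 d1 9c is exactly B = 4 bytes: K' = d2 96 d1 9c.
K' ⊕ ipad = e4 a0 e7 aa.  K' ⊕ opad = 8e ca 8d c0.
Inner input = (K'⊕ipad) ∥ m = e4 a0 e7 aa ∥ 72 79 63 6d.
Inner hash: sum = 228+160+231+170+114+121+99+109 = 1232; mod 256 = 208 → d0.
Outer input = (K'⊕opad) ∥ inner = 8e ca 8d c0 ∥ d0.
Outer hash (tag): sum = 142+202+141+192+208 = 885; mod 256 = 117 → 75.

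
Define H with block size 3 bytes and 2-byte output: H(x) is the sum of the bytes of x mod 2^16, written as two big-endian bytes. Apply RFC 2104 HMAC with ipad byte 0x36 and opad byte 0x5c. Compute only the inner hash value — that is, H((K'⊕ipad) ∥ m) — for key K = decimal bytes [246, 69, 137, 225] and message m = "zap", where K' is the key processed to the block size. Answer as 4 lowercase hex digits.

Key decimal bytes [246, 69, 137, 225] = f6 45 89 e1 is 4 bytes > B = 3, so hash it first: H(key) = 02 a5, then zero-pad to 3 bytes: K' = 02 a5 00.
K' ⊕ ipad = 34 93 36.
Inner input = 34 93 36 ∥ 7a 61 70.
Inner hash: sum = 52+147+54+122+97+112 = 584 → 02 48.

0248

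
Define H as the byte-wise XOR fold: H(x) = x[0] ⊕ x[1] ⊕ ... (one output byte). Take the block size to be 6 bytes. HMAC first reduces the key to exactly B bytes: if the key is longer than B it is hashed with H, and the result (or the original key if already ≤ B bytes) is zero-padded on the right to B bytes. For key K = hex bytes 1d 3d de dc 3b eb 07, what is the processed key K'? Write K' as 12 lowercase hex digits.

f50000000000

|K| = 7 > B = 6, so first hash the key.
H(K): XOR 1d⊕3d⊕de⊕dc⊕3b⊕eb⊕07 = f5.
Zero-pad H(K) = f5 to 6 bytes: K' = f5 00 00 00 00 00.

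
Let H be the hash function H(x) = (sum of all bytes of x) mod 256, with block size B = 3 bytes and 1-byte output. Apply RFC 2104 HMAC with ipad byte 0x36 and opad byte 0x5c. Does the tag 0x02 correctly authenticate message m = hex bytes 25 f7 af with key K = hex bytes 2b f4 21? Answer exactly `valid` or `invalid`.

Key hex bytes 2b f4 21 is exactly B = 3 bytes: K' = 2b f4 21.
K' ⊕ ipad = 1d c2 17; K' ⊕ opad = 77 a8 7d.
Inner hash: sum = 29+194+23+37+247+175 = 705; mod 256 = 193 → c1.
Outer hash (recomputed tag): sum = 119+168+125+193 = 605; mod 256 = 93 → 5d.
Recomputed tag = 5d; claimed = 02 → mismatch.

invalid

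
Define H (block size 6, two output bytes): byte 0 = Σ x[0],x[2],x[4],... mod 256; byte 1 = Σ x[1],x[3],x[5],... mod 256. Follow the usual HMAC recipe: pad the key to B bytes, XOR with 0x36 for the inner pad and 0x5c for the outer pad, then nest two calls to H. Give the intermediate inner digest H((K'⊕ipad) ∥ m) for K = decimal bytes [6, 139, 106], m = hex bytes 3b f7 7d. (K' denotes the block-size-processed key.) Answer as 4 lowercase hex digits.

7a20

Key decimal bytes [6, 139, 106] = 06 8b 6a is 3 bytes ≤ B = 6; zero-pad to 6 bytes: K' = 06 8b 6a 00 00 00.
K' ⊕ ipad = 30 bd 5c 36 36 36.
Inner input = 30 bd 5c 36 36 36 ∥ 3b f7 7d.
Inner hash: even-index sum = 378 mod 256 = 122; odd-index sum = 544 mod 256 = 32 → 7a 20.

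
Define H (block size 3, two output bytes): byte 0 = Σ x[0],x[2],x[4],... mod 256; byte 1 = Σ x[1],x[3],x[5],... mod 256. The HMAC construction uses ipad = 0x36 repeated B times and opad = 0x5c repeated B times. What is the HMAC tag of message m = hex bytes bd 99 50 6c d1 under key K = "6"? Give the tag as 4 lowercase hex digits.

Key "6" = 36 is 1 byte ≤ B = 3; zero-pad to 3 bytes: K' = 36 00 00.
K' ⊕ ipad = 00 36 36.  K' ⊕ opad = 6a 5c 5c.
Inner input = (K'⊕ipad) ∥ m = 00 36 36 ∥ bd 99 50 6c d1.
Inner hash: even-index sum = 315 mod 256 = 59; odd-index sum = 532 mod 256 = 20 → 3b 14.
Outer input = (K'⊕opad) ∥ inner = 6a 5c 5c ∥ 3b 14.
Outer hash (tag): even-index sum = 218 mod 256 = 218; odd-index sum = 151 mod 256 = 151 → da 97.

da97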